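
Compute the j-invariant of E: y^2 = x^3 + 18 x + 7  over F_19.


Delta = -16(4 a^3 + 27 b^2) mod 19 = 5
-1728 * (4 a)^3 = -1728 * (4*18)^3 mod 19 = 12
j = 12 * 5^(-1) mod 19 = 10

j = 10 (mod 19)


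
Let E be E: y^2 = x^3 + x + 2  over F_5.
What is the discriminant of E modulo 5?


4 a^3 + 27 b^2 = 4*1^3 + 27*2^2 = 4 + 108 = 112
Delta = -16 * (112) = -1792
Delta mod 5 = 3

Delta = 3 (mod 5)


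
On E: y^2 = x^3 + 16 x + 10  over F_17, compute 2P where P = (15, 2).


Doubling: s = (3 x1^2 + a) / (2 y1)
s = (3*15^2 + 16) / (2*2) mod 17 = 7
x3 = s^2 - 2 x1 mod 17 = 7^2 - 2*15 = 2
y3 = s (x1 - x3) - y1 mod 17 = 7 * (15 - 2) - 2 = 4

2P = (2, 4)


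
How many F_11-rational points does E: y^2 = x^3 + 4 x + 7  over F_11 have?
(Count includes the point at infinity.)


For each x in F_11, count y with y^2 = x^3 + 4 x + 7 mod 11:
  x = 1: RHS = 1, y in [1, 10]  -> 2 point(s)
  x = 2: RHS = 1, y in [1, 10]  -> 2 point(s)
  x = 5: RHS = 9, y in [3, 8]  -> 2 point(s)
  x = 6: RHS = 5, y in [4, 7]  -> 2 point(s)
  x = 7: RHS = 4, y in [2, 9]  -> 2 point(s)
  x = 8: RHS = 1, y in [1, 10]  -> 2 point(s)
Affine points: 12. Add the point at infinity: total = 13.

#E(F_11) = 13


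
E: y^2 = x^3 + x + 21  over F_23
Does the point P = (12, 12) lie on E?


Check whether y^2 = x^3 + 1 x + 21 (mod 23) for (x, y) = (12, 12).
LHS: y^2 = 12^2 mod 23 = 6
RHS: x^3 + 1 x + 21 = 12^3 + 1*12 + 21 mod 23 = 13
LHS != RHS

No, not on the curve


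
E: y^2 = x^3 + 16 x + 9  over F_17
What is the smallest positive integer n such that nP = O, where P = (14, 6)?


Compute successive multiples of P until we hit O:
  1P = (14, 6)
  2P = (14, 11)
  3P = O

ord(P) = 3


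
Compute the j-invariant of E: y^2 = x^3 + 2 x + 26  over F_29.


Delta = -16(4 a^3 + 27 b^2) mod 29 = 8
-1728 * (4 a)^3 = -1728 * (4*2)^3 mod 29 = 25
j = 25 * 8^(-1) mod 29 = 14

j = 14 (mod 29)


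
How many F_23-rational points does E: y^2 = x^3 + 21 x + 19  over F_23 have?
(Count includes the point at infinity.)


For each x in F_23, count y with y^2 = x^3 + 21 x + 19 mod 23:
  x = 1: RHS = 18, y in [8, 15]  -> 2 point(s)
  x = 2: RHS = 0, y in [0]  -> 1 point(s)
  x = 4: RHS = 6, y in [11, 12]  -> 2 point(s)
  x = 6: RHS = 16, y in [4, 19]  -> 2 point(s)
  x = 7: RHS = 3, y in [7, 16]  -> 2 point(s)
  x = 8: RHS = 9, y in [3, 20]  -> 2 point(s)
  x = 15: RHS = 6, y in [11, 12]  -> 2 point(s)
  x = 16: RHS = 12, y in [9, 14]  -> 2 point(s)
  x = 19: RHS = 9, y in [3, 20]  -> 2 point(s)
Affine points: 17. Add the point at infinity: total = 18.

#E(F_23) = 18


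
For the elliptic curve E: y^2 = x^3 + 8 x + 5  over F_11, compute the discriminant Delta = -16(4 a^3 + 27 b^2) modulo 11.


4 a^3 + 27 b^2 = 4*8^3 + 27*5^2 = 2048 + 675 = 2723
Delta = -16 * (2723) = -43568
Delta mod 11 = 3

Delta = 3 (mod 11)


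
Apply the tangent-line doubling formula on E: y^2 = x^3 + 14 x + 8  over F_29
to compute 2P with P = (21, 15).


Doubling: s = (3 x1^2 + a) / (2 y1)
s = (3*21^2 + 14) / (2*15) mod 29 = 3
x3 = s^2 - 2 x1 mod 29 = 3^2 - 2*21 = 25
y3 = s (x1 - x3) - y1 mod 29 = 3 * (21 - 25) - 15 = 2

2P = (25, 2)


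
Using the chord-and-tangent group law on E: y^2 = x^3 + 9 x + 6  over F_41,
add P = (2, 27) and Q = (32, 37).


P != Q, so use the chord formula.
s = (y2 - y1) / (x2 - x1) = (10) / (30) mod 41 = 14
x3 = s^2 - x1 - x2 mod 41 = 14^2 - 2 - 32 = 39
y3 = s (x1 - x3) - y1 mod 41 = 14 * (2 - 39) - 27 = 29

P + Q = (39, 29)


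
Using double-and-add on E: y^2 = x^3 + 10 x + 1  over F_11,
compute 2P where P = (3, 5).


k = 2 = 10_2 (binary, LSB first: 01)
Double-and-add from P = (3, 5):
  bit 0 = 0: acc unchanged = O
  bit 1 = 1: acc = O + (10, 1) = (10, 1)

2P = (10, 1)


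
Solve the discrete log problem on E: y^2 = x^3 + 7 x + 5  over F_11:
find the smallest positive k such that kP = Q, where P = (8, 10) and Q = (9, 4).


Enumerate multiples of P until we hit Q = (9, 4):
  1P = (8, 10)
  2P = (9, 7)
  3P = (3, 8)
  4P = (5, 0)
  5P = (3, 3)
  6P = (9, 4)
Match found at i = 6.

k = 6


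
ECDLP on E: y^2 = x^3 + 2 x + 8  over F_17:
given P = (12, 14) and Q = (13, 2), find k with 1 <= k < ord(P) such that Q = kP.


Enumerate multiples of P until we hit Q = (13, 2):
  1P = (12, 14)
  2P = (8, 14)
  3P = (14, 3)
  4P = (0, 5)
  5P = (13, 15)
  6P = (10, 5)
  7P = (11, 16)
  8P = (15, 9)
  9P = (6, 10)
  10P = (7, 12)
  11P = (7, 5)
  12P = (6, 7)
  13P = (15, 8)
  14P = (11, 1)
  15P = (10, 12)
  16P = (13, 2)
Match found at i = 16.

k = 16


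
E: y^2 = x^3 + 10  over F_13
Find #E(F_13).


For each x in F_13, count y with y^2 = x^3 + 0 x + 10 mod 13:
  x = 0: RHS = 10, y in [6, 7]  -> 2 point(s)
  x = 4: RHS = 9, y in [3, 10]  -> 2 point(s)
  x = 10: RHS = 9, y in [3, 10]  -> 2 point(s)
  x = 12: RHS = 9, y in [3, 10]  -> 2 point(s)
Affine points: 8. Add the point at infinity: total = 9.

#E(F_13) = 9


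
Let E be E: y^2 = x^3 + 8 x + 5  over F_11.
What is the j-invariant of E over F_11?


Delta = -16(4 a^3 + 27 b^2) mod 11 = 3
-1728 * (4 a)^3 = -1728 * (4*8)^3 mod 11 = 1
j = 1 * 3^(-1) mod 11 = 4

j = 4 (mod 11)


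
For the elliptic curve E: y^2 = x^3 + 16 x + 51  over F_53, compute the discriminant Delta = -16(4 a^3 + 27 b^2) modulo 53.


4 a^3 + 27 b^2 = 4*16^3 + 27*51^2 = 16384 + 70227 = 86611
Delta = -16 * (86611) = -1385776
Delta mod 53 = 15

Delta = 15 (mod 53)


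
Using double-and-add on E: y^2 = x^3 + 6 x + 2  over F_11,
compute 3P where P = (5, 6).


k = 3 = 11_2 (binary, LSB first: 11)
Double-and-add from P = (5, 6):
  bit 0 = 1: acc = O + (5, 6) = (5, 6)
  bit 1 = 1: acc = (5, 6) + (6, 1) = (3, 6)

3P = (3, 6)


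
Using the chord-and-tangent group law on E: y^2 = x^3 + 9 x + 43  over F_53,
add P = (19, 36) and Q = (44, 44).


P != Q, so use the chord formula.
s = (y2 - y1) / (x2 - x1) = (8) / (25) mod 53 = 30
x3 = s^2 - x1 - x2 mod 53 = 30^2 - 19 - 44 = 42
y3 = s (x1 - x3) - y1 mod 53 = 30 * (19 - 42) - 36 = 16

P + Q = (42, 16)


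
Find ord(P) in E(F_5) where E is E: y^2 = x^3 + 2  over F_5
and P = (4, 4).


Compute successive multiples of P until we hit O:
  1P = (4, 4)
  2P = (3, 2)
  3P = (2, 0)
  4P = (3, 3)
  5P = (4, 1)
  6P = O

ord(P) = 6


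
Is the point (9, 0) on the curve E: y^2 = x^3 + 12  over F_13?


Check whether y^2 = x^3 + 0 x + 12 (mod 13) for (x, y) = (9, 0).
LHS: y^2 = 0^2 mod 13 = 0
RHS: x^3 + 0 x + 12 = 9^3 + 0*9 + 12 mod 13 = 0
LHS = RHS

Yes, on the curve


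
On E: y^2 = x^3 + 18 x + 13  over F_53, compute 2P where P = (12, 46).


Doubling: s = (3 x1^2 + a) / (2 y1)
s = (3*12^2 + 18) / (2*46) mod 53 = 36
x3 = s^2 - 2 x1 mod 53 = 36^2 - 2*12 = 0
y3 = s (x1 - x3) - y1 mod 53 = 36 * (12 - 0) - 46 = 15

2P = (0, 15)


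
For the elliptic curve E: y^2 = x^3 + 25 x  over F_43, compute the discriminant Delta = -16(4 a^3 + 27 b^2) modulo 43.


4 a^3 + 27 b^2 = 4*25^3 + 27*0^2 = 62500 + 0 = 62500
Delta = -16 * (62500) = -1000000
Delta mod 43 = 8

Delta = 8 (mod 43)


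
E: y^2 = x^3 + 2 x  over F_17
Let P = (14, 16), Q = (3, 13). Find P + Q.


P != Q, so use the chord formula.
s = (y2 - y1) / (x2 - x1) = (14) / (6) mod 17 = 8
x3 = s^2 - x1 - x2 mod 17 = 8^2 - 14 - 3 = 13
y3 = s (x1 - x3) - y1 mod 17 = 8 * (14 - 13) - 16 = 9

P + Q = (13, 9)


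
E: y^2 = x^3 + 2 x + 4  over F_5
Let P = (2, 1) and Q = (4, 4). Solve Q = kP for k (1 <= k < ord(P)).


Enumerate multiples of P until we hit Q = (4, 4):
  1P = (2, 1)
  2P = (0, 3)
  3P = (4, 1)
  4P = (4, 4)
Match found at i = 4.

k = 4


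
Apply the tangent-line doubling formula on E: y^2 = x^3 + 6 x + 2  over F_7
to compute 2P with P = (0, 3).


Doubling: s = (3 x1^2 + a) / (2 y1)
s = (3*0^2 + 6) / (2*3) mod 7 = 1
x3 = s^2 - 2 x1 mod 7 = 1^2 - 2*0 = 1
y3 = s (x1 - x3) - y1 mod 7 = 1 * (0 - 1) - 3 = 3

2P = (1, 3)


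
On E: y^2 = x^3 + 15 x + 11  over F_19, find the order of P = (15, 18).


Compute successive multiples of P until we hit O:
  1P = (15, 18)
  2P = (17, 7)
  3P = (3, 11)
  4P = (2, 7)
  5P = (8, 4)
  6P = (0, 12)
  7P = (11, 14)
  8P = (13, 3)
  ... (continuing to 22P)
  22P = O

ord(P) = 22


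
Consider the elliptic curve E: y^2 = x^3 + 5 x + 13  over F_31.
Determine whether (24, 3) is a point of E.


Check whether y^2 = x^3 + 5 x + 13 (mod 31) for (x, y) = (24, 3).
LHS: y^2 = 3^2 mod 31 = 9
RHS: x^3 + 5 x + 13 = 24^3 + 5*24 + 13 mod 31 = 7
LHS != RHS

No, not on the curve


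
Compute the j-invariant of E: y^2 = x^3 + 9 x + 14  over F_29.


Delta = -16(4 a^3 + 27 b^2) mod 29 = 13
-1728 * (4 a)^3 = -1728 * (4*9)^3 mod 29 = 27
j = 27 * 13^(-1) mod 29 = 11

j = 11 (mod 29)


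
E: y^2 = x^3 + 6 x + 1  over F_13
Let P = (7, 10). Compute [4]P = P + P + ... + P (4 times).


k = 4 = 100_2 (binary, LSB first: 001)
Double-and-add from P = (7, 10):
  bit 0 = 0: acc unchanged = O
  bit 1 = 0: acc unchanged = O
  bit 2 = 1: acc = O + (5, 0) = (5, 0)

4P = (5, 0)


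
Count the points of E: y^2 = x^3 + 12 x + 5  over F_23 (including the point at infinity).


For each x in F_23, count y with y^2 = x^3 + 12 x + 5 mod 23:
  x = 1: RHS = 18, y in [8, 15]  -> 2 point(s)
  x = 4: RHS = 2, y in [5, 18]  -> 2 point(s)
  x = 5: RHS = 6, y in [11, 12]  -> 2 point(s)
  x = 7: RHS = 18, y in [8, 15]  -> 2 point(s)
  x = 13: RHS = 12, y in [9, 14]  -> 2 point(s)
  x = 15: RHS = 18, y in [8, 15]  -> 2 point(s)
  x = 17: RHS = 16, y in [4, 19]  -> 2 point(s)
  x = 18: RHS = 4, y in [2, 21]  -> 2 point(s)
  x = 19: RHS = 8, y in [10, 13]  -> 2 point(s)
Affine points: 18. Add the point at infinity: total = 19.

#E(F_23) = 19


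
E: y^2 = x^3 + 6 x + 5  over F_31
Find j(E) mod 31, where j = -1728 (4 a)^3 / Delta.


Delta = -16(4 a^3 + 27 b^2) mod 31 = 21
-1728 * (4 a)^3 = -1728 * (4*6)^3 mod 31 = 15
j = 15 * 21^(-1) mod 31 = 14

j = 14 (mod 31)


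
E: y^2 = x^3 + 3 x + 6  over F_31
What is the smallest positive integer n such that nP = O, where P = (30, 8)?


Compute successive multiples of P until we hit O:
  1P = (30, 8)
  2P = (22, 26)
  3P = (17, 17)
  4P = (23, 11)
  5P = (25, 12)
  6P = (25, 19)
  7P = (23, 20)
  8P = (17, 14)
  ... (continuing to 11P)
  11P = O

ord(P) = 11


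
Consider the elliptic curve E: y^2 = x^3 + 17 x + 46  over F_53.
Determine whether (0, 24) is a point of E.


Check whether y^2 = x^3 + 17 x + 46 (mod 53) for (x, y) = (0, 24).
LHS: y^2 = 24^2 mod 53 = 46
RHS: x^3 + 17 x + 46 = 0^3 + 17*0 + 46 mod 53 = 46
LHS = RHS

Yes, on the curve


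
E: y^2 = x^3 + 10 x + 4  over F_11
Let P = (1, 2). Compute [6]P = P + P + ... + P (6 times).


k = 6 = 110_2 (binary, LSB first: 011)
Double-and-add from P = (1, 2):
  bit 0 = 0: acc unchanged = O
  bit 1 = 1: acc = O + (1, 9) = (1, 9)
  bit 2 = 1: acc = (1, 9) + (1, 2) = O

6P = O


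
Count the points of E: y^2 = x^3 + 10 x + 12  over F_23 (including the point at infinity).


For each x in F_23, count y with y^2 = x^3 + 10 x + 12 mod 23:
  x = 0: RHS = 12, y in [9, 14]  -> 2 point(s)
  x = 1: RHS = 0, y in [0]  -> 1 point(s)
  x = 3: RHS = 0, y in [0]  -> 1 point(s)
  x = 4: RHS = 1, y in [1, 22]  -> 2 point(s)
  x = 5: RHS = 3, y in [7, 16]  -> 2 point(s)
  x = 6: RHS = 12, y in [9, 14]  -> 2 point(s)
  x = 8: RHS = 6, y in [11, 12]  -> 2 point(s)
  x = 9: RHS = 3, y in [7, 16]  -> 2 point(s)
  x = 10: RHS = 8, y in [10, 13]  -> 2 point(s)
  x = 11: RHS = 4, y in [2, 21]  -> 2 point(s)
  x = 13: RHS = 16, y in [4, 19]  -> 2 point(s)
  x = 15: RHS = 18, y in [8, 15]  -> 2 point(s)
  x = 16: RHS = 13, y in [6, 17]  -> 2 point(s)
  x = 17: RHS = 12, y in [9, 14]  -> 2 point(s)
  x = 19: RHS = 0, y in [0]  -> 1 point(s)
  x = 20: RHS = 1, y in [1, 22]  -> 2 point(s)
  x = 22: RHS = 1, y in [1, 22]  -> 2 point(s)
Affine points: 31. Add the point at infinity: total = 32.

#E(F_23) = 32


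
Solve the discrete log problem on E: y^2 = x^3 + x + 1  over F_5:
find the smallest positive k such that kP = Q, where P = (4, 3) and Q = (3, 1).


Enumerate multiples of P until we hit Q = (3, 1):
  1P = (4, 3)
  2P = (3, 1)
Match found at i = 2.

k = 2


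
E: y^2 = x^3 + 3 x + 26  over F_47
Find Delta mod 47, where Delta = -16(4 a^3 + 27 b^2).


4 a^3 + 27 b^2 = 4*3^3 + 27*26^2 = 108 + 18252 = 18360
Delta = -16 * (18360) = -293760
Delta mod 47 = 37

Delta = 37 (mod 47)


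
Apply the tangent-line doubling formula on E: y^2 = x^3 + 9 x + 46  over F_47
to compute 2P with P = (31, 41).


Doubling: s = (3 x1^2 + a) / (2 y1)
s = (3*31^2 + 9) / (2*41) mod 47 = 41
x3 = s^2 - 2 x1 mod 47 = 41^2 - 2*31 = 21
y3 = s (x1 - x3) - y1 mod 47 = 41 * (31 - 21) - 41 = 40

2P = (21, 40)


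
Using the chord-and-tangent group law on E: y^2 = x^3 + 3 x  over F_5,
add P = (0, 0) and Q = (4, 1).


P != Q, so use the chord formula.
s = (y2 - y1) / (x2 - x1) = (1) / (4) mod 5 = 4
x3 = s^2 - x1 - x2 mod 5 = 4^2 - 0 - 4 = 2
y3 = s (x1 - x3) - y1 mod 5 = 4 * (0 - 2) - 0 = 2

P + Q = (2, 2)


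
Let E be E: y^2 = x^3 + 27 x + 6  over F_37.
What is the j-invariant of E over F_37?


Delta = -16(4 a^3 + 27 b^2) mod 37 = 15
-1728 * (4 a)^3 = -1728 * (4*27)^3 mod 37 = 36
j = 36 * 15^(-1) mod 37 = 32

j = 32 (mod 37)


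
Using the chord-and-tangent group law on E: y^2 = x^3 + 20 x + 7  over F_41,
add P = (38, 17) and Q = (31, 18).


P != Q, so use the chord formula.
s = (y2 - y1) / (x2 - x1) = (1) / (34) mod 41 = 35
x3 = s^2 - x1 - x2 mod 41 = 35^2 - 38 - 31 = 8
y3 = s (x1 - x3) - y1 mod 41 = 35 * (38 - 8) - 17 = 8

P + Q = (8, 8)


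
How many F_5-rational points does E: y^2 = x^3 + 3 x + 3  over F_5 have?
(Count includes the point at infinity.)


For each x in F_5, count y with y^2 = x^3 + 3 x + 3 mod 5:
  x = 3: RHS = 4, y in [2, 3]  -> 2 point(s)
  x = 4: RHS = 4, y in [2, 3]  -> 2 point(s)
Affine points: 4. Add the point at infinity: total = 5.

#E(F_5) = 5


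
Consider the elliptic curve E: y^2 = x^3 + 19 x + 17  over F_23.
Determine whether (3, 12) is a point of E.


Check whether y^2 = x^3 + 19 x + 17 (mod 23) for (x, y) = (3, 12).
LHS: y^2 = 12^2 mod 23 = 6
RHS: x^3 + 19 x + 17 = 3^3 + 19*3 + 17 mod 23 = 9
LHS != RHS

No, not on the curve


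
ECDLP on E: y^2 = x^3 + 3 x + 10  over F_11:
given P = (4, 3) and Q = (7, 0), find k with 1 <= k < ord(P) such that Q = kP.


Enumerate multiples of P until we hit Q = (7, 0):
  1P = (4, 3)
  2P = (1, 6)
  3P = (7, 0)
Match found at i = 3.

k = 3


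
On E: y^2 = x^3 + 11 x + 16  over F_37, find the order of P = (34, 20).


Compute successive multiples of P until we hit O:
  1P = (34, 20)
  2P = (2, 3)
  3P = (17, 11)
  4P = (22, 19)
  5P = (27, 33)
  6P = (24, 9)
  7P = (5, 23)
  8P = (23, 35)
  ... (continuing to 49P)
  49P = O

ord(P) = 49


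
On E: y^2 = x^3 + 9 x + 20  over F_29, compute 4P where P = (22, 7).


k = 4 = 100_2 (binary, LSB first: 001)
Double-and-add from P = (22, 7):
  bit 0 = 0: acc unchanged = O
  bit 1 = 0: acc unchanged = O
  bit 2 = 1: acc = O + (6, 0) = (6, 0)

4P = (6, 0)


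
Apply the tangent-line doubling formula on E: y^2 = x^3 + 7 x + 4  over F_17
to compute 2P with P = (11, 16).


Doubling: s = (3 x1^2 + a) / (2 y1)
s = (3*11^2 + 7) / (2*16) mod 17 = 2
x3 = s^2 - 2 x1 mod 17 = 2^2 - 2*11 = 16
y3 = s (x1 - x3) - y1 mod 17 = 2 * (11 - 16) - 16 = 8

2P = (16, 8)


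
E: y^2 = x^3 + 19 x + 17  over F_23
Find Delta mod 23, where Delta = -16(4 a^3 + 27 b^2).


4 a^3 + 27 b^2 = 4*19^3 + 27*17^2 = 27436 + 7803 = 35239
Delta = -16 * (35239) = -563824
Delta mod 23 = 21

Delta = 21 (mod 23)


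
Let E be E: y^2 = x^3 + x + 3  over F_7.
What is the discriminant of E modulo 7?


4 a^3 + 27 b^2 = 4*1^3 + 27*3^2 = 4 + 243 = 247
Delta = -16 * (247) = -3952
Delta mod 7 = 3

Delta = 3 (mod 7)


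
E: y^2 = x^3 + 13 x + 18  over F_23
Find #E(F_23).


For each x in F_23, count y with y^2 = x^3 + 13 x + 18 mod 23:
  x = 0: RHS = 18, y in [8, 15]  -> 2 point(s)
  x = 1: RHS = 9, y in [3, 20]  -> 2 point(s)
  x = 2: RHS = 6, y in [11, 12]  -> 2 point(s)
  x = 5: RHS = 1, y in [1, 22]  -> 2 point(s)
  x = 6: RHS = 13, y in [6, 17]  -> 2 point(s)
  x = 8: RHS = 13, y in [6, 17]  -> 2 point(s)
  x = 9: RHS = 13, y in [6, 17]  -> 2 point(s)
  x = 12: RHS = 16, y in [4, 19]  -> 2 point(s)
  x = 14: RHS = 0, y in [0]  -> 1 point(s)
  x = 15: RHS = 0, y in [0]  -> 1 point(s)
  x = 17: RHS = 0, y in [0]  -> 1 point(s)
  x = 18: RHS = 12, y in [9, 14]  -> 2 point(s)
  x = 22: RHS = 4, y in [2, 21]  -> 2 point(s)
Affine points: 23. Add the point at infinity: total = 24.

#E(F_23) = 24


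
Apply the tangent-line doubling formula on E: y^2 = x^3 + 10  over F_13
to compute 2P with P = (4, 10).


Doubling: s = (3 x1^2 + a) / (2 y1)
s = (3*4^2 + 0) / (2*10) mod 13 = 5
x3 = s^2 - 2 x1 mod 13 = 5^2 - 2*4 = 4
y3 = s (x1 - x3) - y1 mod 13 = 5 * (4 - 4) - 10 = 3

2P = (4, 3)


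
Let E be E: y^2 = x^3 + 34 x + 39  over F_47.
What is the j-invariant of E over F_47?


Delta = -16(4 a^3 + 27 b^2) mod 47 = 19
-1728 * (4 a)^3 = -1728 * (4*34)^3 mod 47 = 35
j = 35 * 19^(-1) mod 47 = 34

j = 34 (mod 47)


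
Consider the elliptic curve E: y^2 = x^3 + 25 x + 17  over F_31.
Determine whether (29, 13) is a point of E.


Check whether y^2 = x^3 + 25 x + 17 (mod 31) for (x, y) = (29, 13).
LHS: y^2 = 13^2 mod 31 = 14
RHS: x^3 + 25 x + 17 = 29^3 + 25*29 + 17 mod 31 = 21
LHS != RHS

No, not on the curve


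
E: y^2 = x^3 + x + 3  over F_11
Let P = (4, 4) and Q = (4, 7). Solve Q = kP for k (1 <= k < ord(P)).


Enumerate multiples of P until we hit Q = (4, 7):
  1P = (4, 4)
  2P = (7, 1)
  3P = (1, 4)
  4P = (6, 7)
  5P = (6, 4)
  6P = (1, 7)
  7P = (7, 10)
  8P = (4, 7)
Match found at i = 8.

k = 8


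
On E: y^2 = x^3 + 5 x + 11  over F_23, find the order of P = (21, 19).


Compute successive multiples of P until we hit O:
  1P = (21, 19)
  2P = (6, 21)
  3P = (9, 7)
  4P = (17, 8)
  5P = (17, 15)
  6P = (9, 16)
  7P = (6, 2)
  8P = (21, 4)
  ... (continuing to 9P)
  9P = O

ord(P) = 9


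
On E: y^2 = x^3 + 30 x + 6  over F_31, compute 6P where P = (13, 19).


k = 6 = 110_2 (binary, LSB first: 011)
Double-and-add from P = (13, 19):
  bit 0 = 0: acc unchanged = O
  bit 1 = 1: acc = O + (14, 15) = (14, 15)
  bit 2 = 1: acc = (14, 15) + (7, 30) = (7, 1)

6P = (7, 1)


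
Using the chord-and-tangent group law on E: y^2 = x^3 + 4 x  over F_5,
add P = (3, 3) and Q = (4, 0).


P != Q, so use the chord formula.
s = (y2 - y1) / (x2 - x1) = (2) / (1) mod 5 = 2
x3 = s^2 - x1 - x2 mod 5 = 2^2 - 3 - 4 = 2
y3 = s (x1 - x3) - y1 mod 5 = 2 * (3 - 2) - 3 = 4

P + Q = (2, 4)


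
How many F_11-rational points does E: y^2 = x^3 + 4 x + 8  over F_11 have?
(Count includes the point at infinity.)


For each x in F_11, count y with y^2 = x^3 + 4 x + 8 mod 11:
  x = 3: RHS = 3, y in [5, 6]  -> 2 point(s)
  x = 4: RHS = 0, y in [0]  -> 1 point(s)
  x = 7: RHS = 5, y in [4, 7]  -> 2 point(s)
  x = 9: RHS = 3, y in [5, 6]  -> 2 point(s)
  x = 10: RHS = 3, y in [5, 6]  -> 2 point(s)
Affine points: 9. Add the point at infinity: total = 10.

#E(F_11) = 10


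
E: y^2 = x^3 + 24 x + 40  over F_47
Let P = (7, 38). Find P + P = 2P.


Doubling: s = (3 x1^2 + a) / (2 y1)
s = (3*7^2 + 24) / (2*38) mod 47 = 14
x3 = s^2 - 2 x1 mod 47 = 14^2 - 2*7 = 41
y3 = s (x1 - x3) - y1 mod 47 = 14 * (7 - 41) - 38 = 3

2P = (41, 3)


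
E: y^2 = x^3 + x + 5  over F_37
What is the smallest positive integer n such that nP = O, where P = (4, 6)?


Compute successive multiples of P until we hit O:
  1P = (4, 6)
  2P = (30, 5)
  3P = (29, 22)
  4P = (14, 32)
  5P = (8, 28)
  6P = (9, 22)
  7P = (15, 18)
  8P = (25, 35)
  ... (continuing to 38P)
  38P = O

ord(P) = 38


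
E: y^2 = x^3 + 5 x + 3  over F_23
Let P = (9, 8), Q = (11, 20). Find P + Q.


P != Q, so use the chord formula.
s = (y2 - y1) / (x2 - x1) = (12) / (2) mod 23 = 6
x3 = s^2 - x1 - x2 mod 23 = 6^2 - 9 - 11 = 16
y3 = s (x1 - x3) - y1 mod 23 = 6 * (9 - 16) - 8 = 19

P + Q = (16, 19)


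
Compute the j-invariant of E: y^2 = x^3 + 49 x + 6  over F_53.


Delta = -16(4 a^3 + 27 b^2) mod 53 = 45
-1728 * (4 a)^3 = -1728 * (4*49)^3 mod 53 = 3
j = 3 * 45^(-1) mod 53 = 46

j = 46 (mod 53)


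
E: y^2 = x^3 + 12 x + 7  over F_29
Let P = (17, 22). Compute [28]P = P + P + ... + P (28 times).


k = 28 = 11100_2 (binary, LSB first: 00111)
Double-and-add from P = (17, 22):
  bit 0 = 0: acc unchanged = O
  bit 1 = 0: acc unchanged = O
  bit 2 = 1: acc = O + (1, 7) = (1, 7)
  bit 3 = 1: acc = (1, 7) + (28, 20) = (6, 11)
  bit 4 = 1: acc = (6, 11) + (18, 20) = (11, 7)

28P = (11, 7)


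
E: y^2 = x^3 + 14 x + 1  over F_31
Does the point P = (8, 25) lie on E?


Check whether y^2 = x^3 + 14 x + 1 (mod 31) for (x, y) = (8, 25).
LHS: y^2 = 25^2 mod 31 = 5
RHS: x^3 + 14 x + 1 = 8^3 + 14*8 + 1 mod 31 = 5
LHS = RHS

Yes, on the curve


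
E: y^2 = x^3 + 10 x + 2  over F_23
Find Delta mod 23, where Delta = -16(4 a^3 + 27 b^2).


4 a^3 + 27 b^2 = 4*10^3 + 27*2^2 = 4000 + 108 = 4108
Delta = -16 * (4108) = -65728
Delta mod 23 = 6

Delta = 6 (mod 23)


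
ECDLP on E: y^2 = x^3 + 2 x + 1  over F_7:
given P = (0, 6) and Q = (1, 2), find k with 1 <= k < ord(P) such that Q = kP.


Enumerate multiples of P until we hit Q = (1, 2):
  1P = (0, 6)
  2P = (1, 2)
Match found at i = 2.

k = 2


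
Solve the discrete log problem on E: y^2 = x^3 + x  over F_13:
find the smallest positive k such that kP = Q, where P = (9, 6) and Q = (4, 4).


Enumerate multiples of P until we hit Q = (4, 4):
  1P = (9, 6)
  2P = (4, 9)
  3P = (4, 4)
Match found at i = 3.

k = 3


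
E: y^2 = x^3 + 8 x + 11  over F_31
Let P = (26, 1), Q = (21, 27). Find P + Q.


P != Q, so use the chord formula.
s = (y2 - y1) / (x2 - x1) = (26) / (26) mod 31 = 1
x3 = s^2 - x1 - x2 mod 31 = 1^2 - 26 - 21 = 16
y3 = s (x1 - x3) - y1 mod 31 = 1 * (26 - 16) - 1 = 9

P + Q = (16, 9)


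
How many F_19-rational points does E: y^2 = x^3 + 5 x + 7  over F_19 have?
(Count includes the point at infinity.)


For each x in F_19, count y with y^2 = x^3 + 5 x + 7 mod 19:
  x = 0: RHS = 7, y in [8, 11]  -> 2 point(s)
  x = 2: RHS = 6, y in [5, 14]  -> 2 point(s)
  x = 3: RHS = 11, y in [7, 12]  -> 2 point(s)
  x = 5: RHS = 5, y in [9, 10]  -> 2 point(s)
  x = 6: RHS = 6, y in [5, 14]  -> 2 point(s)
  x = 7: RHS = 5, y in [9, 10]  -> 2 point(s)
  x = 11: RHS = 6, y in [5, 14]  -> 2 point(s)
  x = 12: RHS = 9, y in [3, 16]  -> 2 point(s)
  x = 14: RHS = 9, y in [3, 16]  -> 2 point(s)
  x = 18: RHS = 1, y in [1, 18]  -> 2 point(s)
Affine points: 20. Add the point at infinity: total = 21.

#E(F_19) = 21


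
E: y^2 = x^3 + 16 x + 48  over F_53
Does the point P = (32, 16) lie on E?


Check whether y^2 = x^3 + 16 x + 48 (mod 53) for (x, y) = (32, 16).
LHS: y^2 = 16^2 mod 53 = 44
RHS: x^3 + 16 x + 48 = 32^3 + 16*32 + 48 mod 53 = 44
LHS = RHS

Yes, on the curve


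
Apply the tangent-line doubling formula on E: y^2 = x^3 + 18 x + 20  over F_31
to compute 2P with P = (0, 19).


Doubling: s = (3 x1^2 + a) / (2 y1)
s = (3*0^2 + 18) / (2*19) mod 31 = 7
x3 = s^2 - 2 x1 mod 31 = 7^2 - 2*0 = 18
y3 = s (x1 - x3) - y1 mod 31 = 7 * (0 - 18) - 19 = 10

2P = (18, 10)


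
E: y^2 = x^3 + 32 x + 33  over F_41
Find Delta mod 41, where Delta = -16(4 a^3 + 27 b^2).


4 a^3 + 27 b^2 = 4*32^3 + 27*33^2 = 131072 + 29403 = 160475
Delta = -16 * (160475) = -2567600
Delta mod 41 = 25

Delta = 25 (mod 41)


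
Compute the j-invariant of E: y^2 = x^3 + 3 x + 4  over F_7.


Delta = -16(4 a^3 + 27 b^2) mod 7 = 5
-1728 * (4 a)^3 = -1728 * (4*3)^3 mod 7 = 6
j = 6 * 5^(-1) mod 7 = 4

j = 4 (mod 7)


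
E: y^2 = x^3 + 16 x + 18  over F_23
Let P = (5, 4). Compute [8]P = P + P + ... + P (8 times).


k = 8 = 1000_2 (binary, LSB first: 0001)
Double-and-add from P = (5, 4):
  bit 0 = 0: acc unchanged = O
  bit 1 = 0: acc unchanged = O
  bit 2 = 0: acc unchanged = O
  bit 3 = 1: acc = O + (20, 14) = (20, 14)

8P = (20, 14)


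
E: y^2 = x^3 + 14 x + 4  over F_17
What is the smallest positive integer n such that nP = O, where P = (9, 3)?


Compute successive multiples of P until we hit O:
  1P = (9, 3)
  2P = (1, 11)
  3P = (8, 13)
  4P = (15, 6)
  5P = (6, 7)
  6P = (0, 2)
  7P = (12, 8)
  8P = (12, 9)
  ... (continuing to 15P)
  15P = O

ord(P) = 15


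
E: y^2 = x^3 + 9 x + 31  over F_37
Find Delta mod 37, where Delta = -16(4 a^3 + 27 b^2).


4 a^3 + 27 b^2 = 4*9^3 + 27*31^2 = 2916 + 25947 = 28863
Delta = -16 * (28863) = -461808
Delta mod 37 = 26

Delta = 26 (mod 37)


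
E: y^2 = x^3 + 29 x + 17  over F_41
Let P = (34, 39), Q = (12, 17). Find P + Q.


P != Q, so use the chord formula.
s = (y2 - y1) / (x2 - x1) = (19) / (19) mod 41 = 1
x3 = s^2 - x1 - x2 mod 41 = 1^2 - 34 - 12 = 37
y3 = s (x1 - x3) - y1 mod 41 = 1 * (34 - 37) - 39 = 40

P + Q = (37, 40)


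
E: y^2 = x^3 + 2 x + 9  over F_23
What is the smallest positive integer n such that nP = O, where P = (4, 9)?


Compute successive multiples of P until we hit O:
  1P = (4, 9)
  2P = (0, 20)
  3P = (5, 11)
  4P = (18, 9)
  5P = (1, 14)
  6P = (8, 13)
  7P = (12, 6)
  8P = (19, 11)
  ... (continuing to 21P)
  21P = O

ord(P) = 21


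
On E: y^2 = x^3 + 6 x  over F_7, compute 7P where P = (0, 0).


k = 7 = 111_2 (binary, LSB first: 111)
Double-and-add from P = (0, 0):
  bit 0 = 1: acc = O + (0, 0) = (0, 0)
  bit 1 = 1: acc = (0, 0) + O = (0, 0)
  bit 2 = 1: acc = (0, 0) + O = (0, 0)

7P = (0, 0)


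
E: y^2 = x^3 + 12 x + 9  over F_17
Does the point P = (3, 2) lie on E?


Check whether y^2 = x^3 + 12 x + 9 (mod 17) for (x, y) = (3, 2).
LHS: y^2 = 2^2 mod 17 = 4
RHS: x^3 + 12 x + 9 = 3^3 + 12*3 + 9 mod 17 = 4
LHS = RHS

Yes, on the curve


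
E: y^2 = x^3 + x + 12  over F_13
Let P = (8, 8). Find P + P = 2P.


Doubling: s = (3 x1^2 + a) / (2 y1)
s = (3*8^2 + 1) / (2*8) mod 13 = 8
x3 = s^2 - 2 x1 mod 13 = 8^2 - 2*8 = 9
y3 = s (x1 - x3) - y1 mod 13 = 8 * (8 - 9) - 8 = 10

2P = (9, 10)


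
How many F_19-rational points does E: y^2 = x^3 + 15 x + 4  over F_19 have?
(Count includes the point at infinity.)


For each x in F_19, count y with y^2 = x^3 + 15 x + 4 mod 19:
  x = 0: RHS = 4, y in [2, 17]  -> 2 point(s)
  x = 1: RHS = 1, y in [1, 18]  -> 2 point(s)
  x = 2: RHS = 4, y in [2, 17]  -> 2 point(s)
  x = 3: RHS = 0, y in [0]  -> 1 point(s)
  x = 6: RHS = 6, y in [5, 14]  -> 2 point(s)
  x = 8: RHS = 9, y in [3, 16]  -> 2 point(s)
  x = 17: RHS = 4, y in [2, 17]  -> 2 point(s)
  x = 18: RHS = 7, y in [8, 11]  -> 2 point(s)
Affine points: 15. Add the point at infinity: total = 16.

#E(F_19) = 16


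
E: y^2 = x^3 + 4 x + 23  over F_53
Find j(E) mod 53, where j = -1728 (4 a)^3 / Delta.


Delta = -16(4 a^3 + 27 b^2) mod 53 = 46
-1728 * (4 a)^3 = -1728 * (4*4)^3 mod 53 = 50
j = 50 * 46^(-1) mod 53 = 8

j = 8 (mod 53)


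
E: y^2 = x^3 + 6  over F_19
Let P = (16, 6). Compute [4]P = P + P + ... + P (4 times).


k = 4 = 100_2 (binary, LSB first: 001)
Double-and-add from P = (16, 6):
  bit 0 = 0: acc unchanged = O
  bit 1 = 0: acc unchanged = O
  bit 2 = 1: acc = O + (5, 6) = (5, 6)

4P = (5, 6)


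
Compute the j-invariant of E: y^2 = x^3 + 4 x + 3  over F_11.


Delta = -16(4 a^3 + 27 b^2) mod 11 = 2
-1728 * (4 a)^3 = -1728 * (4*4)^3 mod 11 = 7
j = 7 * 2^(-1) mod 11 = 9

j = 9 (mod 11)


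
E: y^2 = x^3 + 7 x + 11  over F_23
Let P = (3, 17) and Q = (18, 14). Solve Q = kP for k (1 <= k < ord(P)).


Enumerate multiples of P until we hit Q = (18, 14):
  1P = (3, 17)
  2P = (18, 14)
Match found at i = 2.

k = 2


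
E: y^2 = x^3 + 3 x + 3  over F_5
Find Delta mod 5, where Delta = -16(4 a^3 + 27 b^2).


4 a^3 + 27 b^2 = 4*3^3 + 27*3^2 = 108 + 243 = 351
Delta = -16 * (351) = -5616
Delta mod 5 = 4

Delta = 4 (mod 5)


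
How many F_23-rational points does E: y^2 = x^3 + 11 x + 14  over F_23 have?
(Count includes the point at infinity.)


For each x in F_23, count y with y^2 = x^3 + 11 x + 14 mod 23:
  x = 1: RHS = 3, y in [7, 16]  -> 2 point(s)
  x = 8: RHS = 16, y in [4, 19]  -> 2 point(s)
  x = 13: RHS = 8, y in [10, 13]  -> 2 point(s)
  x = 15: RHS = 12, y in [9, 14]  -> 2 point(s)
  x = 16: RHS = 8, y in [10, 13]  -> 2 point(s)
  x = 17: RHS = 8, y in [10, 13]  -> 2 point(s)
  x = 18: RHS = 18, y in [8, 15]  -> 2 point(s)
  x = 20: RHS = 0, y in [0]  -> 1 point(s)
  x = 22: RHS = 2, y in [5, 18]  -> 2 point(s)
Affine points: 17. Add the point at infinity: total = 18.

#E(F_23) = 18


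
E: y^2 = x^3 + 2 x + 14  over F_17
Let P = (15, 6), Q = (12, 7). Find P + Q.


P != Q, so use the chord formula.
s = (y2 - y1) / (x2 - x1) = (1) / (14) mod 17 = 11
x3 = s^2 - x1 - x2 mod 17 = 11^2 - 15 - 12 = 9
y3 = s (x1 - x3) - y1 mod 17 = 11 * (15 - 9) - 6 = 9

P + Q = (9, 9)


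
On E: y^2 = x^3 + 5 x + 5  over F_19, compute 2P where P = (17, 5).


Doubling: s = (3 x1^2 + a) / (2 y1)
s = (3*17^2 + 5) / (2*5) mod 19 = 15
x3 = s^2 - 2 x1 mod 19 = 15^2 - 2*17 = 1
y3 = s (x1 - x3) - y1 mod 19 = 15 * (17 - 1) - 5 = 7

2P = (1, 7)


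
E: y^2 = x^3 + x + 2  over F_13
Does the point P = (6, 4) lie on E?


Check whether y^2 = x^3 + 1 x + 2 (mod 13) for (x, y) = (6, 4).
LHS: y^2 = 4^2 mod 13 = 3
RHS: x^3 + 1 x + 2 = 6^3 + 1*6 + 2 mod 13 = 3
LHS = RHS

Yes, on the curve


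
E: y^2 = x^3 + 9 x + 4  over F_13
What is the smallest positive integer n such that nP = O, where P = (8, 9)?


Compute successive multiples of P until we hit O:
  1P = (8, 9)
  2P = (0, 11)
  3P = (1, 12)
  4P = (1, 1)
  5P = (0, 2)
  6P = (8, 4)
  7P = O

ord(P) = 7


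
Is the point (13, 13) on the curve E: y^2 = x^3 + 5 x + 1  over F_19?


Check whether y^2 = x^3 + 5 x + 1 (mod 19) for (x, y) = (13, 13).
LHS: y^2 = 13^2 mod 19 = 17
RHS: x^3 + 5 x + 1 = 13^3 + 5*13 + 1 mod 19 = 2
LHS != RHS

No, not on the curve


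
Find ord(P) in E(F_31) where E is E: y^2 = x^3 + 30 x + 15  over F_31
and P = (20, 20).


Compute successive multiples of P until we hit O:
  1P = (20, 20)
  2P = (24, 12)
  3P = (22, 15)
  4P = (3, 15)
  5P = (26, 22)
  6P = (23, 10)
  7P = (6, 16)
  8P = (19, 29)
  ... (continuing to 25P)
  25P = O

ord(P) = 25


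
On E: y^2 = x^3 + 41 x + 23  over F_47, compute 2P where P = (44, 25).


Doubling: s = (3 x1^2 + a) / (2 y1)
s = (3*44^2 + 41) / (2*25) mod 47 = 7
x3 = s^2 - 2 x1 mod 47 = 7^2 - 2*44 = 8
y3 = s (x1 - x3) - y1 mod 47 = 7 * (44 - 8) - 25 = 39

2P = (8, 39)


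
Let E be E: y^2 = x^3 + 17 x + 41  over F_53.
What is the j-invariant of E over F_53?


Delta = -16(4 a^3 + 27 b^2) mod 53 = 31
-1728 * (4 a)^3 = -1728 * (4*17)^3 mod 53 = 14
j = 14 * 31^(-1) mod 53 = 9

j = 9 (mod 53)


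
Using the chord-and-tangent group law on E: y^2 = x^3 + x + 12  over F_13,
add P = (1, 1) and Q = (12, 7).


P != Q, so use the chord formula.
s = (y2 - y1) / (x2 - x1) = (6) / (11) mod 13 = 10
x3 = s^2 - x1 - x2 mod 13 = 10^2 - 1 - 12 = 9
y3 = s (x1 - x3) - y1 mod 13 = 10 * (1 - 9) - 1 = 10

P + Q = (9, 10)


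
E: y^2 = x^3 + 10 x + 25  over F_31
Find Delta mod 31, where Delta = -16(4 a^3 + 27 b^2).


4 a^3 + 27 b^2 = 4*10^3 + 27*25^2 = 4000 + 16875 = 20875
Delta = -16 * (20875) = -334000
Delta mod 31 = 25

Delta = 25 (mod 31)


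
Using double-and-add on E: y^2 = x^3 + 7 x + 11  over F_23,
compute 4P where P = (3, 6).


k = 4 = 100_2 (binary, LSB first: 001)
Double-and-add from P = (3, 6):
  bit 0 = 0: acc unchanged = O
  bit 1 = 0: acc unchanged = O
  bit 2 = 1: acc = O + (14, 22) = (14, 22)

4P = (14, 22)


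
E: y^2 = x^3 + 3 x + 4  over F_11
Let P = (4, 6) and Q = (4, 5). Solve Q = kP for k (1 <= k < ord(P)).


Enumerate multiples of P until we hit Q = (4, 5):
  1P = (4, 6)
  2P = (8, 10)
  3P = (0, 9)
  4P = (0, 2)
  5P = (8, 1)
  6P = (4, 5)
Match found at i = 6.

k = 6


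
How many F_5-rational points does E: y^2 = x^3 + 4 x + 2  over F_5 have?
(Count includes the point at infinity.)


For each x in F_5, count y with y^2 = x^3 + 4 x + 2 mod 5:
  x = 3: RHS = 1, y in [1, 4]  -> 2 point(s)
Affine points: 2. Add the point at infinity: total = 3.

#E(F_5) = 3


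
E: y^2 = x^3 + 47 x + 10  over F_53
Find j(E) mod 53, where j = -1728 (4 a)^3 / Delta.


Delta = -16(4 a^3 + 27 b^2) mod 53 = 39
-1728 * (4 a)^3 = -1728 * (4*47)^3 mod 53 = 30
j = 30 * 39^(-1) mod 53 = 13

j = 13 (mod 53)


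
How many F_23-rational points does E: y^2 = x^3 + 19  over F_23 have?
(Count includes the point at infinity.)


For each x in F_23, count y with y^2 = x^3 + 0 x + 19 mod 23:
  x = 2: RHS = 4, y in [2, 21]  -> 2 point(s)
  x = 3: RHS = 0, y in [0]  -> 1 point(s)
  x = 5: RHS = 6, y in [11, 12]  -> 2 point(s)
  x = 8: RHS = 2, y in [5, 18]  -> 2 point(s)
  x = 9: RHS = 12, y in [9, 14]  -> 2 point(s)
  x = 11: RHS = 16, y in [4, 19]  -> 2 point(s)
  x = 13: RHS = 8, y in [10, 13]  -> 2 point(s)
  x = 14: RHS = 3, y in [7, 16]  -> 2 point(s)
  x = 15: RHS = 13, y in [6, 17]  -> 2 point(s)
  x = 18: RHS = 9, y in [3, 20]  -> 2 point(s)
  x = 19: RHS = 1, y in [1, 22]  -> 2 point(s)
  x = 22: RHS = 18, y in [8, 15]  -> 2 point(s)
Affine points: 23. Add the point at infinity: total = 24.

#E(F_23) = 24


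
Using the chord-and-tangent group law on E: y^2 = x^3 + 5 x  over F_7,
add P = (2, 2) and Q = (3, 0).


P != Q, so use the chord formula.
s = (y2 - y1) / (x2 - x1) = (5) / (1) mod 7 = 5
x3 = s^2 - x1 - x2 mod 7 = 5^2 - 2 - 3 = 6
y3 = s (x1 - x3) - y1 mod 7 = 5 * (2 - 6) - 2 = 6

P + Q = (6, 6)


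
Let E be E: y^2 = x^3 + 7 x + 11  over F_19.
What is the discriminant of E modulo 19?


4 a^3 + 27 b^2 = 4*7^3 + 27*11^2 = 1372 + 3267 = 4639
Delta = -16 * (4639) = -74224
Delta mod 19 = 9

Delta = 9 (mod 19)


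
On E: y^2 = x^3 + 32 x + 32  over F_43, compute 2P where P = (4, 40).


Doubling: s = (3 x1^2 + a) / (2 y1)
s = (3*4^2 + 32) / (2*40) mod 43 = 1
x3 = s^2 - 2 x1 mod 43 = 1^2 - 2*4 = 36
y3 = s (x1 - x3) - y1 mod 43 = 1 * (4 - 36) - 40 = 14

2P = (36, 14)


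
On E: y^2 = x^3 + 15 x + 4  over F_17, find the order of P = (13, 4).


Compute successive multiples of P until we hit O:
  1P = (13, 4)
  2P = (6, 15)
  3P = (14, 0)
  4P = (6, 2)
  5P = (13, 13)
  6P = O

ord(P) = 6


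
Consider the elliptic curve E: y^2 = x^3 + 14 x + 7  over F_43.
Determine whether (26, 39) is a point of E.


Check whether y^2 = x^3 + 14 x + 7 (mod 43) for (x, y) = (26, 39).
LHS: y^2 = 39^2 mod 43 = 16
RHS: x^3 + 14 x + 7 = 26^3 + 14*26 + 7 mod 43 = 16
LHS = RHS

Yes, on the curve


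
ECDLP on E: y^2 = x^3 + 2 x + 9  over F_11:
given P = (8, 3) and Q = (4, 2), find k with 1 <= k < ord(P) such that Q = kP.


Enumerate multiples of P until we hit Q = (4, 2):
  1P = (8, 3)
  2P = (4, 9)
  3P = (4, 2)
Match found at i = 3.

k = 3


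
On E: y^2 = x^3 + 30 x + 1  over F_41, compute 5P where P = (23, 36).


k = 5 = 101_2 (binary, LSB first: 101)
Double-and-add from P = (23, 36):
  bit 0 = 1: acc = O + (23, 36) = (23, 36)
  bit 1 = 0: acc unchanged = (23, 36)
  bit 2 = 1: acc = (23, 36) + (24, 21) = (14, 34)

5P = (14, 34)


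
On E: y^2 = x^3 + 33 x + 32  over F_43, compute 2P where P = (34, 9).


Doubling: s = (3 x1^2 + a) / (2 y1)
s = (3*34^2 + 33) / (2*9) mod 43 = 1
x3 = s^2 - 2 x1 mod 43 = 1^2 - 2*34 = 19
y3 = s (x1 - x3) - y1 mod 43 = 1 * (34 - 19) - 9 = 6

2P = (19, 6)


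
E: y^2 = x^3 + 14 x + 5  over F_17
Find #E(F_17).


For each x in F_17, count y with y^2 = x^3 + 14 x + 5 mod 17:
  x = 5: RHS = 13, y in [8, 9]  -> 2 point(s)
  x = 6: RHS = 16, y in [4, 13]  -> 2 point(s)
  x = 7: RHS = 4, y in [2, 15]  -> 2 point(s)
  x = 8: RHS = 0, y in [0]  -> 1 point(s)
  x = 13: RHS = 4, y in [2, 15]  -> 2 point(s)
  x = 14: RHS = 4, y in [2, 15]  -> 2 point(s)
Affine points: 11. Add the point at infinity: total = 12.

#E(F_17) = 12


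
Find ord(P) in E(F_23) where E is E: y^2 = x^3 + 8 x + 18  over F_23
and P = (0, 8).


Compute successive multiples of P until we hit O:
  1P = (0, 8)
  2P = (6, 12)
  3P = (20, 17)
  4P = (12, 5)
  5P = (1, 21)
  6P = (7, 16)
  7P = (22, 3)
  8P = (3, 0)
  ... (continuing to 16P)
  16P = O

ord(P) = 16


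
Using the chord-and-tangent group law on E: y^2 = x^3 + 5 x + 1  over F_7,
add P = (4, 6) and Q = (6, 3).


P != Q, so use the chord formula.
s = (y2 - y1) / (x2 - x1) = (4) / (2) mod 7 = 2
x3 = s^2 - x1 - x2 mod 7 = 2^2 - 4 - 6 = 1
y3 = s (x1 - x3) - y1 mod 7 = 2 * (4 - 1) - 6 = 0

P + Q = (1, 0)


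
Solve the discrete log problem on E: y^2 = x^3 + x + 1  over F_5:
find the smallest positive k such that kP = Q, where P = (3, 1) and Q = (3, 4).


Enumerate multiples of P until we hit Q = (3, 4):
  1P = (3, 1)
  2P = (0, 1)
  3P = (2, 4)
  4P = (4, 2)
  5P = (4, 3)
  6P = (2, 1)
  7P = (0, 4)
  8P = (3, 4)
Match found at i = 8.

k = 8


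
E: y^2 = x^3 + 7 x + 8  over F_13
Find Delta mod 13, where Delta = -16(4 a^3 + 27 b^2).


4 a^3 + 27 b^2 = 4*7^3 + 27*8^2 = 1372 + 1728 = 3100
Delta = -16 * (3100) = -49600
Delta mod 13 = 8

Delta = 8 (mod 13)


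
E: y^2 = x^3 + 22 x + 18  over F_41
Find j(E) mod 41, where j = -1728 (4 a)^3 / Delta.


Delta = -16(4 a^3 + 27 b^2) mod 41 = 36
-1728 * (4 a)^3 = -1728 * (4*22)^3 mod 41 = 16
j = 16 * 36^(-1) mod 41 = 5

j = 5 (mod 41)


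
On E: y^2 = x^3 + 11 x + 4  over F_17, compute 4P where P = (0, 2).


k = 4 = 100_2 (binary, LSB first: 001)
Double-and-add from P = (0, 2):
  bit 0 = 0: acc unchanged = O
  bit 1 = 0: acc unchanged = O
  bit 2 = 1: acc = O + (3, 8) = (3, 8)

4P = (3, 8)


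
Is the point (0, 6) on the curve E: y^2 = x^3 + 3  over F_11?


Check whether y^2 = x^3 + 0 x + 3 (mod 11) for (x, y) = (0, 6).
LHS: y^2 = 6^2 mod 11 = 3
RHS: x^3 + 0 x + 3 = 0^3 + 0*0 + 3 mod 11 = 3
LHS = RHS

Yes, on the curve


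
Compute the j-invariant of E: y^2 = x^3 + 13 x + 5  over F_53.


Delta = -16(4 a^3 + 27 b^2) mod 53 = 13
-1728 * (4 a)^3 = -1728 * (4*13)^3 mod 53 = 32
j = 32 * 13^(-1) mod 53 = 31

j = 31 (mod 53)


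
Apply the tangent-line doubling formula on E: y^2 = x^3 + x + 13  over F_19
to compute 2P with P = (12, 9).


Doubling: s = (3 x1^2 + a) / (2 y1)
s = (3*12^2 + 1) / (2*9) mod 19 = 4
x3 = s^2 - 2 x1 mod 19 = 4^2 - 2*12 = 11
y3 = s (x1 - x3) - y1 mod 19 = 4 * (12 - 11) - 9 = 14

2P = (11, 14)


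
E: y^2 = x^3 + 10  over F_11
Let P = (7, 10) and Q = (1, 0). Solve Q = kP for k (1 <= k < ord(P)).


Enumerate multiples of P until we hit Q = (1, 0):
  1P = (7, 10)
  2P = (1, 0)
Match found at i = 2.

k = 2


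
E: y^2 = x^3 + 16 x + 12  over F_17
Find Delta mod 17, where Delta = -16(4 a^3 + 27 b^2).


4 a^3 + 27 b^2 = 4*16^3 + 27*12^2 = 16384 + 3888 = 20272
Delta = -16 * (20272) = -324352
Delta mod 17 = 8

Delta = 8 (mod 17)


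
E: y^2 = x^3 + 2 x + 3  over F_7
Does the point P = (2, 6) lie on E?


Check whether y^2 = x^3 + 2 x + 3 (mod 7) for (x, y) = (2, 6).
LHS: y^2 = 6^2 mod 7 = 1
RHS: x^3 + 2 x + 3 = 2^3 + 2*2 + 3 mod 7 = 1
LHS = RHS

Yes, on the curve


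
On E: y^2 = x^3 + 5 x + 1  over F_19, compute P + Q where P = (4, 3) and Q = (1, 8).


P != Q, so use the chord formula.
s = (y2 - y1) / (x2 - x1) = (5) / (16) mod 19 = 11
x3 = s^2 - x1 - x2 mod 19 = 11^2 - 4 - 1 = 2
y3 = s (x1 - x3) - y1 mod 19 = 11 * (4 - 2) - 3 = 0

P + Q = (2, 0)


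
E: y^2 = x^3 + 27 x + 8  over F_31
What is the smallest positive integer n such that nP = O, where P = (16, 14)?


Compute successive multiples of P until we hit O:
  1P = (16, 14)
  2P = (9, 22)
  3P = (13, 18)
  4P = (21, 3)
  5P = (10, 10)
  6P = (2, 16)
  7P = (1, 6)
  8P = (22, 20)
  ... (continuing to 35P)
  35P = O

ord(P) = 35


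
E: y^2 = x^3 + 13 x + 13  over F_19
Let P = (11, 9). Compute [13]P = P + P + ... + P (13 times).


k = 13 = 1101_2 (binary, LSB first: 1011)
Double-and-add from P = (11, 9):
  bit 0 = 1: acc = O + (11, 9) = (11, 9)
  bit 1 = 0: acc unchanged = (11, 9)
  bit 2 = 1: acc = (11, 9) + (2, 3) = (17, 6)
  bit 3 = 1: acc = (17, 6) + (16, 2) = (2, 16)

13P = (2, 16)


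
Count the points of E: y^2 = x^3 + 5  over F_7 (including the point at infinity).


For each x in F_7, count y with y^2 = x^3 + 0 x + 5 mod 7:
  x = 3: RHS = 4, y in [2, 5]  -> 2 point(s)
  x = 5: RHS = 4, y in [2, 5]  -> 2 point(s)
  x = 6: RHS = 4, y in [2, 5]  -> 2 point(s)
Affine points: 6. Add the point at infinity: total = 7.

#E(F_7) = 7
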